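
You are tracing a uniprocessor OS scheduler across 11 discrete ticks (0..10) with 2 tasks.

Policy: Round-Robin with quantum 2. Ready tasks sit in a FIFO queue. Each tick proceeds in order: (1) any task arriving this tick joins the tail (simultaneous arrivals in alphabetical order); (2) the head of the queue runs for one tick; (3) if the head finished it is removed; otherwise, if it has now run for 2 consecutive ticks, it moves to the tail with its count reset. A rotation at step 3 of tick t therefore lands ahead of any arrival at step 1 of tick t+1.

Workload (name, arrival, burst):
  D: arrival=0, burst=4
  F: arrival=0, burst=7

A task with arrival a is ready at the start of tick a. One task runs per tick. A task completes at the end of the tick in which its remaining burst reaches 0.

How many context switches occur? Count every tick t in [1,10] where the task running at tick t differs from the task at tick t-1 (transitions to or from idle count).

t=0: queue=[D,F] q_used=0 → run D
t=1: queue=[D,F] q_used=1 → run D
t=2: queue=[F,D] q_used=0 → run F
t=3: queue=[F,D] q_used=1 → run F
t=4: queue=[D,F] q_used=0 → run D
t=5: queue=[D,F] q_used=1 → run D
t=6: queue=[F] q_used=0 → run F
t=7: queue=[F] q_used=1 → run F
t=8: queue=[F] q_used=0 → run F
t=9: queue=[F] q_used=1 → run F
t=10: queue=[F] q_used=0 → run F

context switches = 3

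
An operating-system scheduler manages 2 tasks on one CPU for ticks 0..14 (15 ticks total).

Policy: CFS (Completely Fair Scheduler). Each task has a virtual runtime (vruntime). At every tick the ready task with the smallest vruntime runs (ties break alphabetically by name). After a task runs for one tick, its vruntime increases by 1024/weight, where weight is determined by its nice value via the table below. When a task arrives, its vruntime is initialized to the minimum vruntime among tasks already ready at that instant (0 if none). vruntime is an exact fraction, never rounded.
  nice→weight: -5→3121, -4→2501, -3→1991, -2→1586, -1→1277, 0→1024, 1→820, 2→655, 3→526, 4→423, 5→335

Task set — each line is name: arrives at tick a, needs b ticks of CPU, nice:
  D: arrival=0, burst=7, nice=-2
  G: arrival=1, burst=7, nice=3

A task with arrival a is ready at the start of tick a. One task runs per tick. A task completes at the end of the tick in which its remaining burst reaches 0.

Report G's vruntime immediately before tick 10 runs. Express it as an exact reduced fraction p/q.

t=0: vr[D=0] → run D
t=1: vr[D=512/793 G=512/793] → run D
t=2: vr[D=1024/793 G=512/793] → run G
t=3: vr[D=1024/793 G=540672/208559] → run D
t=4: vr[D=1536/793 G=540672/208559] → run D
t=5: vr[D=2048/793 G=540672/208559] → run D
t=6: vr[D=2560/793 G=540672/208559] → run G
t=7: vr[D=2560/793 G=946688/208559] → run D
t=8: vr[D=3072/793 G=946688/208559] → run D
t=9: vr[G=946688/208559] → run G
t=10: vr[G=1352704/208559] → run G
t=11: vr[G=1758720/208559] → run G
t=12: vr[G=2164736/208559] → run G
t=13: vr[G=2570752/208559] → run G
t=14: (idle)

vruntime(G, start of tick 10) = 1352704/208559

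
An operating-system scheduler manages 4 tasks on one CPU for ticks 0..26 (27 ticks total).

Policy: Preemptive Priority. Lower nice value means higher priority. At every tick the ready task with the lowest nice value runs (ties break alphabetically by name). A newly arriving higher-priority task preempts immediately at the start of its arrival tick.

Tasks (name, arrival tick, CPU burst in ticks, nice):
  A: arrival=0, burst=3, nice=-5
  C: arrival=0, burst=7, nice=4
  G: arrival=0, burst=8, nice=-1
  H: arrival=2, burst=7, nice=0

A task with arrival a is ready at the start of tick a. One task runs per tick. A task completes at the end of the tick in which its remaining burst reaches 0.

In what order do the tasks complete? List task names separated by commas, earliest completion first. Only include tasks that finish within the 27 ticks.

completion order = A, G, H, C

t=0: ready={A,C,G} → run A
t=1: ready={A,C,G} → run A
t=2: ready={A,C,G,H} → run A
t=3: ready={C,G,H} → run G
t=4: ready={C,G,H} → run G
t=5: ready={C,G,H} → run G
t=6: ready={C,G,H} → run G
t=7: ready={C,G,H} → run G
t=8: ready={C,G,H} → run G
t=9: ready={C,G,H} → run G
t=10: ready={C,G,H} → run G
t=11: ready={C,H} → run H
t=12: ready={C,H} → run H
t=13: ready={C,H} → run H
t=14: ready={C,H} → run H
t=15: ready={C,H} → run H
t=16: ready={C,H} → run H
t=17: ready={C,H} → run H
t=18: ready={C} → run C
t=19: ready={C} → run C
t=20: ready={C} → run C
t=21: ready={C} → run C
t=22: ready={C} → run C
t=23: ready={C} → run C
t=24: ready={C} → run C
t=25: (idle)
t=26: (idle)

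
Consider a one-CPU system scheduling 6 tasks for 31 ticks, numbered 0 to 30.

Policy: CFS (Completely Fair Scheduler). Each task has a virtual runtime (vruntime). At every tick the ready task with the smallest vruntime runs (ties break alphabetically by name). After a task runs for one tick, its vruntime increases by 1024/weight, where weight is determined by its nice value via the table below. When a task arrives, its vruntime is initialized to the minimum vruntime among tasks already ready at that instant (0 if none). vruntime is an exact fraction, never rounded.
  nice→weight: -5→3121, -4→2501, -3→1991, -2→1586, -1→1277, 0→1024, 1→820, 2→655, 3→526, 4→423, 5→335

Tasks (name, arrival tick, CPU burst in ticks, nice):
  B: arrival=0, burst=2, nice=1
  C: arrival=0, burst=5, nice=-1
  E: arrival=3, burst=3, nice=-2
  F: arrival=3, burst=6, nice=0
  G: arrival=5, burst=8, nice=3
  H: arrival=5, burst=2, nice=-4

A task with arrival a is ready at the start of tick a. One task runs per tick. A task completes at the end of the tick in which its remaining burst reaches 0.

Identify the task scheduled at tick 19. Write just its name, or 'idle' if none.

running at tick 19 = F

t=0: vr[B=0 C=0] → run B
t=1: vr[B=256/205 C=0] → run C
t=2: vr[B=256/205 C=1024/1277] → run C
t=3: vr[B=256/205 C=2048/1277 E=256/205 F=256/205] → run B
t=4: vr[C=2048/1277 E=256/205 F=256/205] → run E
t=5: vr[C=2048/1277 E=307968/162565 F=256/205 G=256/205 H=256/205] → run F
t=6: vr[C=2048/1277 E=307968/162565 F=461/205 G=256/205 H=256/205] → run G
t=7: vr[C=2048/1277 E=307968/162565 F=461/205 G=172288/53915 H=256/205] → run H
t=8: vr[C=2048/1277 E=307968/162565 F=461/205 G=172288/53915 H=20736/12505] → run C
t=9: vr[C=3072/1277 E=307968/162565 F=461/205 G=172288/53915 H=20736/12505] → run H
t=10: vr[C=3072/1277 E=307968/162565 F=461/205 G=172288/53915] → run E
t=11: vr[C=3072/1277 E=412928/162565 F=461/205 G=172288/53915] → run F
t=12: vr[C=3072/1277 E=412928/162565 F=666/205 G=172288/53915] → run C
t=13: vr[C=4096/1277 E=412928/162565 F=666/205 G=172288/53915] → run E
t=14: vr[C=4096/1277 F=666/205 G=172288/53915] → run G
t=15: vr[C=4096/1277 F=666/205 G=277248/53915] → run C
t=16: vr[F=666/205 G=277248/53915] → run F
t=17: vr[F=871/205 G=277248/53915] → run F
t=18: vr[F=1076/205 G=277248/53915] → run G
t=19: vr[F=1076/205 G=382208/53915] → run F
t=20: vr[F=1281/205 G=382208/53915] → run F
t=21: vr[G=382208/53915] → run G
t=22: vr[G=487168/53915] → run G
t=23: vr[G=592128/53915] → run G
t=24: vr[G=697088/53915] → run G
t=25: vr[G=802048/53915] → run G
t=26: (idle)
t=27: (idle)
t=28: (idle)
t=29: (idle)
t=30: (idle)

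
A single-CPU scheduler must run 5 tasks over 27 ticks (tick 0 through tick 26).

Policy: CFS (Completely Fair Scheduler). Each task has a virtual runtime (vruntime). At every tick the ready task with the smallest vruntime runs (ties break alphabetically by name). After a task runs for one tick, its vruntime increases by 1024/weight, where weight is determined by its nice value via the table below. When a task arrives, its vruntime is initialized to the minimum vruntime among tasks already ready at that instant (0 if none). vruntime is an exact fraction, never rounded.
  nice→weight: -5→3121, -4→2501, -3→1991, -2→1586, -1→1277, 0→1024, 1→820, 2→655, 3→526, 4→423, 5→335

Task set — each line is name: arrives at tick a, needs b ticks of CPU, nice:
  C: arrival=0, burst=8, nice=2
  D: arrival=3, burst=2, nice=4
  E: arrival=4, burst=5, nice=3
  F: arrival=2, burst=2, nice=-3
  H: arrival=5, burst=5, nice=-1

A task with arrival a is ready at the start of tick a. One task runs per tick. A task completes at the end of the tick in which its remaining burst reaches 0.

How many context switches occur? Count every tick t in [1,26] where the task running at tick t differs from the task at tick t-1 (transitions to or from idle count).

t=0: vr[C=0] → run C
t=1: vr[C=1024/655] → run C
t=2: vr[C=2048/655 F=2048/655] → run C
t=3: vr[C=3072/655 D=2048/655 F=2048/655] → run D
t=4: vr[C=3072/655 D=1537024/277065 E=2048/655 F=2048/655] → run E
t=5: vr[C=3072/655 D=1537024/277065 E=873984/172265 F=2048/655 H=2048/655] → run F
t=6: vr[C=3072/655 D=1537024/277065 E=873984/172265 F=4748288/1304105 H=2048/655] → run H
t=7: vr[C=3072/655 D=1537024/277065 E=873984/172265 F=4748288/1304105 H=3286016/836435] → run F
t=8: vr[C=3072/655 D=1537024/277065 E=873984/172265 H=3286016/836435] → run H
t=9: vr[C=3072/655 D=1537024/277065 E=873984/172265 H=3956736/836435] → run C
t=10: vr[C=4096/655 D=1537024/277065 E=873984/172265 H=3956736/836435] → run H
t=11: vr[C=4096/655 D=1537024/277065 E=873984/172265 H=4627456/836435] → run E
t=12: vr[C=4096/655 D=1537024/277065 E=1209344/172265 H=4627456/836435] → run H
t=13: vr[C=4096/655 D=1537024/277065 E=1209344/172265 H=5298176/836435] → run D
t=14: vr[C=4096/655 E=1209344/172265 H=5298176/836435] → run C
t=15: vr[C=1024/131 E=1209344/172265 H=5298176/836435] → run H
t=16: vr[C=1024/131 E=1209344/172265] → run E
t=17: vr[C=1024/131 E=1544704/172265] → run C
t=18: vr[C=6144/655 E=1544704/172265] → run E
t=19: vr[C=6144/655 E=1880064/172265] → run C
t=20: vr[C=7168/655 E=1880064/172265] → run E
t=21: vr[C=7168/655] → run C
t=22: (idle)
t=23: (idle)
t=24: (idle)
t=25: (idle)
t=26: (idle)

context switches = 20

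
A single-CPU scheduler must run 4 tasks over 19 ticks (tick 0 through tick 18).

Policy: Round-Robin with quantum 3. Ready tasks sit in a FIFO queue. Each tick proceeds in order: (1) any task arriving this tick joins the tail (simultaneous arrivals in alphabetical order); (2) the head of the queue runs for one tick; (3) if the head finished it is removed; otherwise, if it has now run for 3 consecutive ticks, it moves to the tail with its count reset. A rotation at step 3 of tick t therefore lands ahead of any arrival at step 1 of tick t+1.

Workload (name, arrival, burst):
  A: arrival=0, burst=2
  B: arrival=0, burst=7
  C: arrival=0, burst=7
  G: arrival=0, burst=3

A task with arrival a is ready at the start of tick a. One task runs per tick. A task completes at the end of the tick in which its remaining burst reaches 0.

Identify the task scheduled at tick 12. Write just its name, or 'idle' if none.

t=0: queue=[A,B,C,G] q_used=0 → run A
t=1: queue=[A,B,C,G] q_used=1 → run A
t=2: queue=[B,C,G] q_used=0 → run B
t=3: queue=[B,C,G] q_used=1 → run B
t=4: queue=[B,C,G] q_used=2 → run B
t=5: queue=[C,G,B] q_used=0 → run C
t=6: queue=[C,G,B] q_used=1 → run C
t=7: queue=[C,G,B] q_used=2 → run C
t=8: queue=[G,B,C] q_used=0 → run G
t=9: queue=[G,B,C] q_used=1 → run G
t=10: queue=[G,B,C] q_used=2 → run G
t=11: queue=[B,C] q_used=0 → run B
t=12: queue=[B,C] q_used=1 → run B
t=13: queue=[B,C] q_used=2 → run B
t=14: queue=[C,B] q_used=0 → run C
t=15: queue=[C,B] q_used=1 → run C
t=16: queue=[C,B] q_used=2 → run C
t=17: queue=[B,C] q_used=0 → run B
t=18: queue=[C] q_used=0 → run C

running at tick 12 = B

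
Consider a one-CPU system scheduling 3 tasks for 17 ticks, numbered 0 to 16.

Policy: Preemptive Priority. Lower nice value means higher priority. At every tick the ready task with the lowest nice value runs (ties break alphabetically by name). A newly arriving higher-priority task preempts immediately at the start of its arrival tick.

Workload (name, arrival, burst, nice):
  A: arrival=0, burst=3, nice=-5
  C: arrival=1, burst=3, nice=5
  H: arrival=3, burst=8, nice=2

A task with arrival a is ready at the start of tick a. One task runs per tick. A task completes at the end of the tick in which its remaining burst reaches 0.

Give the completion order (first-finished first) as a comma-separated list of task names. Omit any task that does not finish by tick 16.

t=0: ready={A} → run A
t=1: ready={A,C} → run A
t=2: ready={A,C} → run A
t=3: ready={C,H} → run H
t=4: ready={C,H} → run H
t=5: ready={C,H} → run H
t=6: ready={C,H} → run H
t=7: ready={C,H} → run H
t=8: ready={C,H} → run H
t=9: ready={C,H} → run H
t=10: ready={C,H} → run H
t=11: ready={C} → run C
t=12: ready={C} → run C
t=13: ready={C} → run C
t=14: (idle)
t=15: (idle)
t=16: (idle)

completion order = A, H, C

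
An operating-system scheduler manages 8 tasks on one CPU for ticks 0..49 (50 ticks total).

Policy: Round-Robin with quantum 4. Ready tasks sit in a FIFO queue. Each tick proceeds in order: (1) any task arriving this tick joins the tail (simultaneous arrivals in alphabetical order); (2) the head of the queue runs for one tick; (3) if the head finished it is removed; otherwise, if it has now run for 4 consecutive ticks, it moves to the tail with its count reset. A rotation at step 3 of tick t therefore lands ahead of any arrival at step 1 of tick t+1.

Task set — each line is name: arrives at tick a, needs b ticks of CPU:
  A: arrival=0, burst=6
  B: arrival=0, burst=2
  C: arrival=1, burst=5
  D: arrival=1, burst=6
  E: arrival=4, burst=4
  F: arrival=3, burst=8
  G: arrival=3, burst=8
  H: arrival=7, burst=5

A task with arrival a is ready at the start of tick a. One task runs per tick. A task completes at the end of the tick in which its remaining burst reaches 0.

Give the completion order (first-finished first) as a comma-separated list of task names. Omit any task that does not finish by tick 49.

completion order = B, A, E, C, D, F, G, H

t=0: queue=[A,B] q_used=0 → run A
t=1: queue=[A,B,C,D] q_used=1 → run A
t=2: queue=[A,B,C,D] q_used=2 → run A
t=3: queue=[A,B,C,D,F,G] q_used=3 → run A
t=4: queue=[B,C,D,F,G,A,E] q_used=0 → run B
t=5: queue=[B,C,D,F,G,A,E] q_used=1 → run B
t=6: queue=[C,D,F,G,A,E] q_used=0 → run C
t=7: queue=[C,D,F,G,A,E,H] q_used=1 → run C
t=8: queue=[C,D,F,G,A,E,H] q_used=2 → run C
t=9: queue=[C,D,F,G,A,E,H] q_used=3 → run C
t=10: queue=[D,F,G,A,E,H,C] q_used=0 → run D
t=11: queue=[D,F,G,A,E,H,C] q_used=1 → run D
t=12: queue=[D,F,G,A,E,H,C] q_used=2 → run D
t=13: queue=[D,F,G,A,E,H,C] q_used=3 → run D
t=14: queue=[F,G,A,E,H,C,D] q_used=0 → run F
t=15: queue=[F,G,A,E,H,C,D] q_used=1 → run F
t=16: queue=[F,G,A,E,H,C,D] q_used=2 → run F
t=17: queue=[F,G,A,E,H,C,D] q_used=3 → run F
t=18: queue=[G,A,E,H,C,D,F] q_used=0 → run G
t=19: queue=[G,A,E,H,C,D,F] q_used=1 → run G
t=20: queue=[G,A,E,H,C,D,F] q_used=2 → run G
t=21: queue=[G,A,E,H,C,D,F] q_used=3 → run G
t=22: queue=[A,E,H,C,D,F,G] q_used=0 → run A
t=23: queue=[A,E,H,C,D,F,G] q_used=1 → run A
t=24: queue=[E,H,C,D,F,G] q_used=0 → run E
t=25: queue=[E,H,C,D,F,G] q_used=1 → run E
t=26: queue=[E,H,C,D,F,G] q_used=2 → run E
t=27: queue=[E,H,C,D,F,G] q_used=3 → run E
t=28: queue=[H,C,D,F,G] q_used=0 → run H
t=29: queue=[H,C,D,F,G] q_used=1 → run H
t=30: queue=[H,C,D,F,G] q_used=2 → run H
t=31: queue=[H,C,D,F,G] q_used=3 → run H
t=32: queue=[C,D,F,G,H] q_used=0 → run C
t=33: queue=[D,F,G,H] q_used=0 → run D
t=34: queue=[D,F,G,H] q_used=1 → run D
t=35: queue=[F,G,H] q_used=0 → run F
t=36: queue=[F,G,H] q_used=1 → run F
t=37: queue=[F,G,H] q_used=2 → run F
t=38: queue=[F,G,H] q_used=3 → run F
t=39: queue=[G,H] q_used=0 → run G
t=40: queue=[G,H] q_used=1 → run G
t=41: queue=[G,H] q_used=2 → run G
t=42: queue=[G,H] q_used=3 → run G
t=43: queue=[H] q_used=0 → run H
t=44: (idle)
t=45: (idle)
t=46: (idle)
t=47: (idle)
t=48: (idle)
t=49: (idle)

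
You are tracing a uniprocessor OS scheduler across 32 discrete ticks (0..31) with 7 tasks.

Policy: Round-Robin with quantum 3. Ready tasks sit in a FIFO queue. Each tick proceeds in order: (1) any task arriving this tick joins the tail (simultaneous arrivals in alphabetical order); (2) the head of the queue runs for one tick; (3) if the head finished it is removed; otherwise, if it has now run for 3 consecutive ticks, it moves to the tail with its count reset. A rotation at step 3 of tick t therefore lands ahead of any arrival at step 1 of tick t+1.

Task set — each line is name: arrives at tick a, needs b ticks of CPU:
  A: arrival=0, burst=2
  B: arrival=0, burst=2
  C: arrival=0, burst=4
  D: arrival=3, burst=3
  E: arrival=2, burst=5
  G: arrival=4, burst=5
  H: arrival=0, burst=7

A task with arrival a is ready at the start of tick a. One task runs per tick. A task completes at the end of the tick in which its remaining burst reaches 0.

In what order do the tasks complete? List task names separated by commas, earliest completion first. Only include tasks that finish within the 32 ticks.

completion order = A, B, D, C, E, G, H

t=0: queue=[A,B,C,H] q_used=0 → run A
t=1: queue=[A,B,C,H] q_used=1 → run A
t=2: queue=[B,C,H,E] q_used=0 → run B
t=3: queue=[B,C,H,E,D] q_used=1 → run B
t=4: queue=[C,H,E,D,G] q_used=0 → run C
t=5: queue=[C,H,E,D,G] q_used=1 → run C
t=6: queue=[C,H,E,D,G] q_used=2 → run C
t=7: queue=[H,E,D,G,C] q_used=0 → run H
t=8: queue=[H,E,D,G,C] q_used=1 → run H
t=9: queue=[H,E,D,G,C] q_used=2 → run H
t=10: queue=[E,D,G,C,H] q_used=0 → run E
t=11: queue=[E,D,G,C,H] q_used=1 → run E
t=12: queue=[E,D,G,C,H] q_used=2 → run E
t=13: queue=[D,G,C,H,E] q_used=0 → run D
t=14: queue=[D,G,C,H,E] q_used=1 → run D
t=15: queue=[D,G,C,H,E] q_used=2 → run D
t=16: queue=[G,C,H,E] q_used=0 → run G
t=17: queue=[G,C,H,E] q_used=1 → run G
t=18: queue=[G,C,H,E] q_used=2 → run G
t=19: queue=[C,H,E,G] q_used=0 → run C
t=20: queue=[H,E,G] q_used=0 → run H
t=21: queue=[H,E,G] q_used=1 → run H
t=22: queue=[H,E,G] q_used=2 → run H
t=23: queue=[E,G,H] q_used=0 → run E
t=24: queue=[E,G,H] q_used=1 → run E
t=25: queue=[G,H] q_used=0 → run G
t=26: queue=[G,H] q_used=1 → run G
t=27: queue=[H] q_used=0 → run H
t=28: (idle)
t=29: (idle)
t=30: (idle)
t=31: (idle)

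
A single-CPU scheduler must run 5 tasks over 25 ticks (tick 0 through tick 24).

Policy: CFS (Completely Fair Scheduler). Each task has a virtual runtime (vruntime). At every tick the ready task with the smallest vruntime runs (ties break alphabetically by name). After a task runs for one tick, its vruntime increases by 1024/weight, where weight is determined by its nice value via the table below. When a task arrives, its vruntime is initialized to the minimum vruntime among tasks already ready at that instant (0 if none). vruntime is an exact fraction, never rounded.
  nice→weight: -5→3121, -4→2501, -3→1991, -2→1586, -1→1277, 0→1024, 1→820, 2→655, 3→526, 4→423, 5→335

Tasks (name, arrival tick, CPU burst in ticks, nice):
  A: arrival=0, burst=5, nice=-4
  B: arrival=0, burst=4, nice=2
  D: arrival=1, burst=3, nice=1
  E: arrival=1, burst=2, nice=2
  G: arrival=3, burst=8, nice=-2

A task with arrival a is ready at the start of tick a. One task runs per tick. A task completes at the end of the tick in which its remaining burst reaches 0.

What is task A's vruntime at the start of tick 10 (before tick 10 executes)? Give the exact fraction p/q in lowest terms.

t=0: vr[A=0 B=0] → run A
t=1: vr[A=1024/2501 B=0 D=0 E=0] → run B
t=2: vr[A=1024/2501 B=1024/655 D=0 E=0] → run D
t=3: vr[A=1024/2501 B=1024/655 D=256/205 E=0 G=0] → run E
t=4: vr[A=1024/2501 B=1024/655 D=256/205 E=1024/655 G=0] → run G
t=5: vr[A=1024/2501 B=1024/655 D=256/205 E=1024/655 G=512/793] → run A
t=6: vr[A=2048/2501 B=1024/655 D=256/205 E=1024/655 G=512/793] → run G
t=7: vr[A=2048/2501 B=1024/655 D=256/205 E=1024/655 G=1024/793] → run A
t=8: vr[A=3072/2501 B=1024/655 D=256/205 E=1024/655 G=1024/793] → run A
t=9: vr[A=4096/2501 B=1024/655 D=256/205 E=1024/655 G=1024/793] → run D
t=10: vr[A=4096/2501 B=1024/655 D=512/205 E=1024/655 G=1024/793] → run G
t=11: vr[A=4096/2501 B=1024/655 D=512/205 E=1024/655 G=1536/793] → run B
t=12: vr[A=4096/2501 B=2048/655 D=512/205 E=1024/655 G=1536/793] → run E
t=13: vr[A=4096/2501 B=2048/655 D=512/205 G=1536/793] → run A
t=14: vr[B=2048/655 D=512/205 G=1536/793] → run G
t=15: vr[B=2048/655 D=512/205 G=2048/793] → run D
t=16: vr[B=2048/655 G=2048/793] → run G
t=17: vr[B=2048/655 G=2560/793] → run B
t=18: vr[B=3072/655 G=2560/793] → run G
t=19: vr[B=3072/655 G=3072/793] → run G
t=20: vr[B=3072/655 G=3584/793] → run G
t=21: vr[B=3072/655] → run B
t=22: (idle)
t=23: (idle)
t=24: (idle)

vruntime(A, start of tick 10) = 4096/2501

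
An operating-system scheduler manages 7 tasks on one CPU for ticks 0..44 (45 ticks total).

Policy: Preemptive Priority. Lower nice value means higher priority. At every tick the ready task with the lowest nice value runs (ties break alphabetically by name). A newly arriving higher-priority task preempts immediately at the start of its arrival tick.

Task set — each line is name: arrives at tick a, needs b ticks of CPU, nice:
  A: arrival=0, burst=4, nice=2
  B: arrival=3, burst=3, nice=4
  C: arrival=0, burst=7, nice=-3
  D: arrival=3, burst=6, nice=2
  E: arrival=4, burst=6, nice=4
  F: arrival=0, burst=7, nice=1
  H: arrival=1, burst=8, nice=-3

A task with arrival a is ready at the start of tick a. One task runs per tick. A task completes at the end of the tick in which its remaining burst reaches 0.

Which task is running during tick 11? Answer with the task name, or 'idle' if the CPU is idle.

running at tick 11 = H

t=0: ready={A,C,F} → run C
t=1: ready={A,C,F,H} → run C
t=2: ready={A,C,F,H} → run C
t=3: ready={A,B,C,D,F,H} → run C
t=4: ready={A,B,C,D,E,F,H} → run C
t=5: ready={A,B,C,D,E,F,H} → run C
t=6: ready={A,B,C,D,E,F,H} → run C
t=7: ready={A,B,D,E,F,H} → run H
t=8: ready={A,B,D,E,F,H} → run H
t=9: ready={A,B,D,E,F,H} → run H
t=10: ready={A,B,D,E,F,H} → run H
t=11: ready={A,B,D,E,F,H} → run H
t=12: ready={A,B,D,E,F,H} → run H
t=13: ready={A,B,D,E,F,H} → run H
t=14: ready={A,B,D,E,F,H} → run H
t=15: ready={A,B,D,E,F} → run F
t=16: ready={A,B,D,E,F} → run F
t=17: ready={A,B,D,E,F} → run F
t=18: ready={A,B,D,E,F} → run F
t=19: ready={A,B,D,E,F} → run F
t=20: ready={A,B,D,E,F} → run F
t=21: ready={A,B,D,E,F} → run F
t=22: ready={A,B,D,E} → run A
t=23: ready={A,B,D,E} → run A
t=24: ready={A,B,D,E} → run A
t=25: ready={A,B,D,E} → run A
t=26: ready={B,D,E} → run D
t=27: ready={B,D,E} → run D
t=28: ready={B,D,E} → run D
t=29: ready={B,D,E} → run D
t=30: ready={B,D,E} → run D
t=31: ready={B,D,E} → run D
t=32: ready={B,E} → run B
t=33: ready={B,E} → run B
t=34: ready={B,E} → run B
t=35: ready={E} → run E
t=36: ready={E} → run E
t=37: ready={E} → run E
t=38: ready={E} → run E
t=39: ready={E} → run E
t=40: ready={E} → run E
t=41: (idle)
t=42: (idle)
t=43: (idle)
t=44: (idle)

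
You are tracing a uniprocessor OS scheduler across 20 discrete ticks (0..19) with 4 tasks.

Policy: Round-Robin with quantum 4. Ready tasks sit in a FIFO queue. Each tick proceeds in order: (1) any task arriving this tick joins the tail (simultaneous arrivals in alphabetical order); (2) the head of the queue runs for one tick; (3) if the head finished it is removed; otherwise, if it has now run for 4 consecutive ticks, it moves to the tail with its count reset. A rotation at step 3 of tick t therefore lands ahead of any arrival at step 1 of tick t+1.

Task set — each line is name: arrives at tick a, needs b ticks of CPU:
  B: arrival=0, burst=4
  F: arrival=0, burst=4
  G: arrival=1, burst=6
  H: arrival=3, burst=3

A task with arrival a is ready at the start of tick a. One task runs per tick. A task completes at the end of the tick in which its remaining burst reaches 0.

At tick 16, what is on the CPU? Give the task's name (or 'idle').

t=0: queue=[B,F] q_used=0 → run B
t=1: queue=[B,F,G] q_used=1 → run B
t=2: queue=[B,F,G] q_used=2 → run B
t=3: queue=[B,F,G,H] q_used=3 → run B
t=4: queue=[F,G,H] q_used=0 → run F
t=5: queue=[F,G,H] q_used=1 → run F
t=6: queue=[F,G,H] q_used=2 → run F
t=7: queue=[F,G,H] q_used=3 → run F
t=8: queue=[G,H] q_used=0 → run G
t=9: queue=[G,H] q_used=1 → run G
t=10: queue=[G,H] q_used=2 → run G
t=11: queue=[G,H] q_used=3 → run G
t=12: queue=[H,G] q_used=0 → run H
t=13: queue=[H,G] q_used=1 → run H
t=14: queue=[H,G] q_used=2 → run H
t=15: queue=[G] q_used=0 → run G
t=16: queue=[G] q_used=1 → run G
t=17: (idle)
t=18: (idle)
t=19: (idle)

running at tick 16 = G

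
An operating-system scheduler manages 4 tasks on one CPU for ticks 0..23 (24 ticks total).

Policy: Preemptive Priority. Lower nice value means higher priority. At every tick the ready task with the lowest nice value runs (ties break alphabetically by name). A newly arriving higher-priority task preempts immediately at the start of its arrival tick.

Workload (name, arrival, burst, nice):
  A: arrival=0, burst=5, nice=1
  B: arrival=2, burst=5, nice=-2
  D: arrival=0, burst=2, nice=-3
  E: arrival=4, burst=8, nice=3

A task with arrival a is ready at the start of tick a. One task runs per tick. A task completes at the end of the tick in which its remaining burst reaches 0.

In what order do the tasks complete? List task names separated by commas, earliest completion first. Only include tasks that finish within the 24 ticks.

completion order = D, B, A, E

t=0: ready={A,D} → run D
t=1: ready={A,D} → run D
t=2: ready={A,B} → run B
t=3: ready={A,B} → run B
t=4: ready={A,B,E} → run B
t=5: ready={A,B,E} → run B
t=6: ready={A,B,E} → run B
t=7: ready={A,E} → run A
t=8: ready={A,E} → run A
t=9: ready={A,E} → run A
t=10: ready={A,E} → run A
t=11: ready={A,E} → run A
t=12: ready={E} → run E
t=13: ready={E} → run E
t=14: ready={E} → run E
t=15: ready={E} → run E
t=16: ready={E} → run E
t=17: ready={E} → run E
t=18: ready={E} → run E
t=19: ready={E} → run E
t=20: (idle)
t=21: (idle)
t=22: (idle)
t=23: (idle)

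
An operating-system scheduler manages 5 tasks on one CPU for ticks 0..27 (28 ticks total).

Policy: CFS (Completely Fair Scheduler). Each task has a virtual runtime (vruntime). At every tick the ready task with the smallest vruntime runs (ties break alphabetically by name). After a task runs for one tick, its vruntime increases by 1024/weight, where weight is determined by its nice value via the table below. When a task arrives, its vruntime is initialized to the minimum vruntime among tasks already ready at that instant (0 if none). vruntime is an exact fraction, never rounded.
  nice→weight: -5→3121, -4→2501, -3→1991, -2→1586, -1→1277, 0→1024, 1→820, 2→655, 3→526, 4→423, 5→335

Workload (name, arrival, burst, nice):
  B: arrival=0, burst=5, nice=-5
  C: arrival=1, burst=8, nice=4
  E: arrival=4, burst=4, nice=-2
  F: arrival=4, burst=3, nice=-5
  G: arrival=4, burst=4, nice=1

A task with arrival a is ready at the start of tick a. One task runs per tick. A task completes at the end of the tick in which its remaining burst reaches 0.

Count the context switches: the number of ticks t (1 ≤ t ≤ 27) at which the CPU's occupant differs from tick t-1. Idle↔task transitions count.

context switches = 16

t=0: vr[B=0] → run B
t=1: vr[B=1024/3121 C=1024/3121] → run B
t=2: vr[B=2048/3121 C=1024/3121] → run C
t=3: vr[B=2048/3121 C=3629056/1320183] → run B
t=4: vr[B=3072/3121 C=3629056/1320183 E=3072/3121 F=3072/3121 G=3072/3121] → run B
t=5: vr[B=4096/3121 C=3629056/1320183 E=3072/3121 F=3072/3121 G=3072/3121] → run E
t=6: vr[B=4096/3121 C=3629056/1320183 E=4034048/2474953 F=3072/3121 G=3072/3121] → run F
t=7: vr[B=4096/3121 C=3629056/1320183 E=4034048/2474953 F=4096/3121 G=3072/3121] → run G
t=8: vr[B=4096/3121 C=3629056/1320183 E=4034048/2474953 F=4096/3121 G=1428736/639805] → run B
t=9: vr[C=3629056/1320183 E=4034048/2474953 F=4096/3121 G=1428736/639805] → run F
t=10: vr[C=3629056/1320183 E=4034048/2474953 F=5120/3121 G=1428736/639805] → run E
t=11: vr[C=3629056/1320183 E=5632000/2474953 F=5120/3121 G=1428736/639805] → run F
t=12: vr[C=3629056/1320183 E=5632000/2474953 G=1428736/639805] → run G
t=13: vr[C=3629056/1320183 E=5632000/2474953 G=2227712/639805] → run E
t=14: vr[C=3629056/1320183 E=7229952/2474953 G=2227712/639805] → run C
t=15: vr[C=6824960/1320183 E=7229952/2474953 G=2227712/639805] → run E
t=16: vr[C=6824960/1320183 G=2227712/639805] → run G
t=17: vr[C=6824960/1320183 G=3026688/639805] → run G
t=18: vr[C=6824960/1320183] → run C
t=19: vr[C=3340288/440061] → run C
t=20: vr[C=13216768/1320183] → run C
t=21: vr[C=16412672/1320183] → run C
t=22: vr[C=6536192/440061] → run C
t=23: vr[C=22804480/1320183] → run C
t=24: (idle)
t=25: (idle)
t=26: (idle)
t=27: (idle)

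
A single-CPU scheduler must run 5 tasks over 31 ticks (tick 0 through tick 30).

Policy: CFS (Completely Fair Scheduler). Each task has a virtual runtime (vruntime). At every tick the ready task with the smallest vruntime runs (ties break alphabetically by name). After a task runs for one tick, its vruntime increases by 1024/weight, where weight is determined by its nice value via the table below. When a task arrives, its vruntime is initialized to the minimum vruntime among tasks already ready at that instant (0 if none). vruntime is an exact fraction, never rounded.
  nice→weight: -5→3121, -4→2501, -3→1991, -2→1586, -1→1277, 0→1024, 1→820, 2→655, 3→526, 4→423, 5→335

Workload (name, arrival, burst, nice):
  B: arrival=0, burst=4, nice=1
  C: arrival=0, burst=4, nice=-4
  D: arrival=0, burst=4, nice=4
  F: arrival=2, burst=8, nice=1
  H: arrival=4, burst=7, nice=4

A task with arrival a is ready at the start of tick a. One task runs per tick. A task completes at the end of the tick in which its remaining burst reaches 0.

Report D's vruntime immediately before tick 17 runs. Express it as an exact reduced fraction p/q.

vruntime(D, start of tick 17) = 1024/141

t=0: vr[B=0 C=0 D=0] → run B
t=1: vr[B=256/205 C=0 D=0] → run C
t=2: vr[B=256/205 C=1024/2501 D=0 F=0] → run D
t=3: vr[B=256/205 C=1024/2501 D=1024/423 F=0] → run F
t=4: vr[B=256/205 C=1024/2501 D=1024/423 F=256/205 H=1024/2501] → run C
t=5: vr[B=256/205 C=2048/2501 D=1024/423 F=256/205 H=1024/2501] → run H
t=6: vr[B=256/205 C=2048/2501 D=1024/423 F=256/205 H=2994176/1057923] → run C
t=7: vr[B=256/205 C=3072/2501 D=1024/423 F=256/205 H=2994176/1057923] → run C
t=8: vr[B=256/205 D=1024/423 F=256/205 H=2994176/1057923] → run B
t=9: vr[B=512/205 D=1024/423 F=256/205 H=2994176/1057923] → run F
t=10: vr[B=512/205 D=1024/423 F=512/205 H=2994176/1057923] → run D
t=11: vr[B=512/205 D=2048/423 F=512/205 H=2994176/1057923] → run B
t=12: vr[B=768/205 D=2048/423 F=512/205 H=2994176/1057923] → run F
t=13: vr[B=768/205 D=2048/423 F=768/205 H=2994176/1057923] → run H
t=14: vr[B=768/205 D=2048/423 F=768/205 H=5555200/1057923] → run B
t=15: vr[D=2048/423 F=768/205 H=5555200/1057923] → run F
t=16: vr[D=2048/423 F=1024/205 H=5555200/1057923] → run D
t=17: vr[D=1024/141 F=1024/205 H=5555200/1057923] → run F
t=18: vr[D=1024/141 F=256/41 H=5555200/1057923] → run H
t=19: vr[D=1024/141 F=256/41 H=2705408/352641] → run F
t=20: vr[D=1024/141 F=1536/205 H=2705408/352641] → run D
t=21: vr[F=1536/205 H=2705408/352641] → run F
t=22: vr[F=1792/205 H=2705408/352641] → run H
t=23: vr[F=1792/205 H=10677248/1057923] → run F
t=24: vr[H=10677248/1057923] → run H
t=25: vr[H=13238272/1057923] → run H
t=26: vr[H=5266432/352641] → run H
t=27: (idle)
t=28: (idle)
t=29: (idle)
t=30: (idle)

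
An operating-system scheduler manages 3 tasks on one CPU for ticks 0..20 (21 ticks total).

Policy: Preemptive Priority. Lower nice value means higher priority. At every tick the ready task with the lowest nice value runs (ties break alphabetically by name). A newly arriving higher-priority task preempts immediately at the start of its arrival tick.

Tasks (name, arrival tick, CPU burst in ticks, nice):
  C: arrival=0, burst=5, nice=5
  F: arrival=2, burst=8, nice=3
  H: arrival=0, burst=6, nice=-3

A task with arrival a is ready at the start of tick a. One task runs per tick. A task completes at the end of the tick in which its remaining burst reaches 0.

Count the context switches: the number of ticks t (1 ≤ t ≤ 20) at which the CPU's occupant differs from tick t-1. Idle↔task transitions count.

context switches = 3

t=0: ready={C,H} → run H
t=1: ready={C,H} → run H
t=2: ready={C,F,H} → run H
t=3: ready={C,F,H} → run H
t=4: ready={C,F,H} → run H
t=5: ready={C,F,H} → run H
t=6: ready={C,F} → run F
t=7: ready={C,F} → run F
t=8: ready={C,F} → run F
t=9: ready={C,F} → run F
t=10: ready={C,F} → run F
t=11: ready={C,F} → run F
t=12: ready={C,F} → run F
t=13: ready={C,F} → run F
t=14: ready={C} → run C
t=15: ready={C} → run C
t=16: ready={C} → run C
t=17: ready={C} → run C
t=18: ready={C} → run C
t=19: (idle)
t=20: (idle)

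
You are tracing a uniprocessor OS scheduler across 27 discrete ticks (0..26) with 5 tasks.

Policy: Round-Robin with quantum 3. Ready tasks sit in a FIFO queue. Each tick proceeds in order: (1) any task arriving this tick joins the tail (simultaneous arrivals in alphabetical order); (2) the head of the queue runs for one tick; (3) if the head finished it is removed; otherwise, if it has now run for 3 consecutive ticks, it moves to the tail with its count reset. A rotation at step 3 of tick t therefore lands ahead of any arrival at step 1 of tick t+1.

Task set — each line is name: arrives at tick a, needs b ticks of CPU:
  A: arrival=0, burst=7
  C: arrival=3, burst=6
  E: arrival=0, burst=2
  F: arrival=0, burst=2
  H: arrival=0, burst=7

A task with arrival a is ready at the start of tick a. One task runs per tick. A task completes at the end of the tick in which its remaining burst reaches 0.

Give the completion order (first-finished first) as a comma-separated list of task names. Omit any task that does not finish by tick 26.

completion order = E, F, A, C, H

t=0: queue=[A,E,F,H] q_used=0 → run A
t=1: queue=[A,E,F,H] q_used=1 → run A
t=2: queue=[A,E,F,H] q_used=2 → run A
t=3: queue=[E,F,H,A,C] q_used=0 → run E
t=4: queue=[E,F,H,A,C] q_used=1 → run E
t=5: queue=[F,H,A,C] q_used=0 → run F
t=6: queue=[F,H,A,C] q_used=1 → run F
t=7: queue=[H,A,C] q_used=0 → run H
t=8: queue=[H,A,C] q_used=1 → run H
t=9: queue=[H,A,C] q_used=2 → run H
t=10: queue=[A,C,H] q_used=0 → run A
t=11: queue=[A,C,H] q_used=1 → run A
t=12: queue=[A,C,H] q_used=2 → run A
t=13: queue=[C,H,A] q_used=0 → run C
t=14: queue=[C,H,A] q_used=1 → run C
t=15: queue=[C,H,A] q_used=2 → run C
t=16: queue=[H,A,C] q_used=0 → run H
t=17: queue=[H,A,C] q_used=1 → run H
t=18: queue=[H,A,C] q_used=2 → run H
t=19: queue=[A,C,H] q_used=0 → run A
t=20: queue=[C,H] q_used=0 → run C
t=21: queue=[C,H] q_used=1 → run C
t=22: queue=[C,H] q_used=2 → run C
t=23: queue=[H] q_used=0 → run H
t=24: (idle)
t=25: (idle)
t=26: (idle)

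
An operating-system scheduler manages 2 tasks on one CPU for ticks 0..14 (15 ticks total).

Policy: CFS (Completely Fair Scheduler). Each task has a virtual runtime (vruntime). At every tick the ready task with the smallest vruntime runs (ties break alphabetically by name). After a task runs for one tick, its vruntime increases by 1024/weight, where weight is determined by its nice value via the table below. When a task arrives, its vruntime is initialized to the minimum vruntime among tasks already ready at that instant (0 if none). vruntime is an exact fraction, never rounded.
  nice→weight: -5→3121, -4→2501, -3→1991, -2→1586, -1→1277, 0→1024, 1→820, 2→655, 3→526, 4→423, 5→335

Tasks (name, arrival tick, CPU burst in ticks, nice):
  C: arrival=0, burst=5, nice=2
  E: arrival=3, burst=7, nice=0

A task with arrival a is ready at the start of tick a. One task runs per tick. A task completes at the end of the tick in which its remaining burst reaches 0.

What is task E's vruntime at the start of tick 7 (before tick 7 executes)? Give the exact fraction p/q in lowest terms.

vruntime(E, start of tick 7) = 4382/655

t=0: vr[C=0] → run C
t=1: vr[C=1024/655] → run C
t=2: vr[C=2048/655] → run C
t=3: vr[C=3072/655 E=3072/655] → run C
t=4: vr[C=4096/655 E=3072/655] → run E
t=5: vr[C=4096/655 E=3727/655] → run E
t=6: vr[C=4096/655 E=4382/655] → run C
t=7: vr[E=4382/655] → run E
t=8: vr[E=5037/655] → run E
t=9: vr[E=5692/655] → run E
t=10: vr[E=6347/655] → run E
t=11: vr[E=7002/655] → run E
t=12: (idle)
t=13: (idle)
t=14: (idle)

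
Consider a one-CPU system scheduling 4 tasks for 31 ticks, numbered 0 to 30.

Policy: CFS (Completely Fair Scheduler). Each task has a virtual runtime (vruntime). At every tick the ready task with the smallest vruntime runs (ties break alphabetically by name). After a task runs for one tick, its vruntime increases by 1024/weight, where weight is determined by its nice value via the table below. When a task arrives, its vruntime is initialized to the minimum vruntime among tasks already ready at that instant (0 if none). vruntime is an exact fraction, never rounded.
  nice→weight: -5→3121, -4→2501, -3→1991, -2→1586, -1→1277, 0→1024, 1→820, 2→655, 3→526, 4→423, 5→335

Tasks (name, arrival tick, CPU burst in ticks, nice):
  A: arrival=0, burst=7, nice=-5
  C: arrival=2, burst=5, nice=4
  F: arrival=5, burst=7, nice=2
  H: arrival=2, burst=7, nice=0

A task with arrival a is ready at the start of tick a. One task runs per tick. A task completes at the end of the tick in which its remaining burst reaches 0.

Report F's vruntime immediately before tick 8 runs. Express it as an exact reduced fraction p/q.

vruntime(F, start of tick 8) = 5208064/2044255

t=0: vr[A=0] → run A
t=1: vr[A=1024/3121] → run A
t=2: vr[A=2048/3121 C=2048/3121 H=2048/3121] → run A
t=3: vr[A=3072/3121 C=2048/3121 H=2048/3121] → run C
t=4: vr[A=3072/3121 C=4062208/1320183 H=2048/3121] → run H
t=5: vr[A=3072/3121 C=4062208/1320183 F=3072/3121 H=5169/3121] → run A
t=6: vr[A=4096/3121 C=4062208/1320183 F=3072/3121 H=5169/3121] → run F
t=7: vr[A=4096/3121 C=4062208/1320183 F=5208064/2044255 H=5169/3121] → run A
t=8: vr[A=5120/3121 C=4062208/1320183 F=5208064/2044255 H=5169/3121] → run A
t=9: vr[A=6144/3121 C=4062208/1320183 F=5208064/2044255 H=5169/3121] → run H
t=10: vr[A=6144/3121 C=4062208/1320183 F=5208064/2044255 H=8290/3121] → run A
t=11: vr[C=4062208/1320183 F=5208064/2044255 H=8290/3121] → run F
t=12: vr[C=4062208/1320183 F=8403968/2044255 H=8290/3121] → run H
t=13: vr[C=4062208/1320183 F=8403968/2044255 H=11411/3121] → run C
t=14: vr[C=7258112/1320183 F=8403968/2044255 H=11411/3121] → run H
t=15: vr[C=7258112/1320183 F=8403968/2044255 H=14532/3121] → run F
t=16: vr[C=7258112/1320183 F=11599872/2044255 H=14532/3121] → run H
t=17: vr[C=7258112/1320183 F=11599872/2044255 H=17653/3121] → run C
t=18: vr[C=3484672/440061 F=11599872/2044255 H=17653/3121] → run H
t=19: vr[C=3484672/440061 F=11599872/2044255 H=20774/3121] → run F
t=20: vr[C=3484672/440061 F=14795776/2044255 H=20774/3121] → run H
t=21: vr[C=3484672/440061 F=14795776/2044255] → run F
t=22: vr[C=3484672/440061 F=3598336/408851] → run C
t=23: vr[C=13649920/1320183 F=3598336/408851] → run F
t=24: vr[C=13649920/1320183 F=21187584/2044255] → run C
t=25: vr[F=21187584/2044255] → run F
t=26: (idle)
t=27: (idle)
t=28: (idle)
t=29: (idle)
t=30: (idle)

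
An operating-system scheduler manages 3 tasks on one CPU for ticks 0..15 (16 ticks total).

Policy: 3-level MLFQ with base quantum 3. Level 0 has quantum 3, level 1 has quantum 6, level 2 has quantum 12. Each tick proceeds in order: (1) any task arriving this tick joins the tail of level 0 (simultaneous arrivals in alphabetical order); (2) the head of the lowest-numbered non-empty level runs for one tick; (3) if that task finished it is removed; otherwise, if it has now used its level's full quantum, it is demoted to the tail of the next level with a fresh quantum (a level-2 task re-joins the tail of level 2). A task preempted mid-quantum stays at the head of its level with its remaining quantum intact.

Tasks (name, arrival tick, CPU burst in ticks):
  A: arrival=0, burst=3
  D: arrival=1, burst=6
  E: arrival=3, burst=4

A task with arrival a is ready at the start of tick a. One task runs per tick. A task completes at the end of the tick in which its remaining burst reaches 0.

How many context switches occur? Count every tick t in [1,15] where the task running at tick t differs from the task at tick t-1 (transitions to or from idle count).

context switches = 5

t=0: L0/L1/L2 = A/-/- → run A
t=1: L0/L1/L2 = AD/-/- → run A
t=2: L0/L1/L2 = AD/-/- → run A
t=3: L0/L1/L2 = DE/-/- → run D
t=4: L0/L1/L2 = DE/-/- → run D
t=5: L0/L1/L2 = DE/-/- → run D
t=6: L0/L1/L2 = E/D/- → run E
t=7: L0/L1/L2 = E/D/- → run E
t=8: L0/L1/L2 = E/D/- → run E
t=9: L0/L1/L2 = -/DE/- → run D
t=10: L0/L1/L2 = -/DE/- → run D
t=11: L0/L1/L2 = -/DE/- → run D
t=12: L0/L1/L2 = -/E/- → run E
t=13: (idle)
t=14: (idle)
t=15: (idle)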